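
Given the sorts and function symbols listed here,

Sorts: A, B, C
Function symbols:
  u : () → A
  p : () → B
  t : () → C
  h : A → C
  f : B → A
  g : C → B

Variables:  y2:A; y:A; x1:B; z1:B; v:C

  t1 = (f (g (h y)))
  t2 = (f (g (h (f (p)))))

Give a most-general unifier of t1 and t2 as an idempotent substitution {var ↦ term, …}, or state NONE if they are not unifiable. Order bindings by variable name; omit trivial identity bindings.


{y ↦ (f (p))}


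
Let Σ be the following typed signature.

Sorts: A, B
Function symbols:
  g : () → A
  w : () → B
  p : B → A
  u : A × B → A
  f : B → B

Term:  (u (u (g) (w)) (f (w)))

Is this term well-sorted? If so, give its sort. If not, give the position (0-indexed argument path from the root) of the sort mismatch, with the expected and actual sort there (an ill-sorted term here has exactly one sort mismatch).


well-sorted; sort = A

    (g) : A
    (w) : B
  (u (g) (w)) : A
    (w) : B
  (f (w)) : B
(u (u (g) (w)) (f (w))) : A


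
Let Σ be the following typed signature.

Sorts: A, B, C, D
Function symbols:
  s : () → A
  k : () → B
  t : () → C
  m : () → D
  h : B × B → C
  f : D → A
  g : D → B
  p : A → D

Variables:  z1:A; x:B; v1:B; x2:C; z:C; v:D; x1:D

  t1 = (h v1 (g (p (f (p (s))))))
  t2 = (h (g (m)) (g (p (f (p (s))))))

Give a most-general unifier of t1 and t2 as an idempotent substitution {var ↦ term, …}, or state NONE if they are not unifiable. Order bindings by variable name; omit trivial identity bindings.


{v1 ↦ (g (m))}


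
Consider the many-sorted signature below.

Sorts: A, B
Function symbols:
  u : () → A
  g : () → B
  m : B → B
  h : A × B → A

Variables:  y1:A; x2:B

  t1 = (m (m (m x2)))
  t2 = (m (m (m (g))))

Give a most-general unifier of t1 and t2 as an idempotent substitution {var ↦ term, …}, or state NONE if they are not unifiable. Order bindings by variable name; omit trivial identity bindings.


{x2 ↦ (g)}


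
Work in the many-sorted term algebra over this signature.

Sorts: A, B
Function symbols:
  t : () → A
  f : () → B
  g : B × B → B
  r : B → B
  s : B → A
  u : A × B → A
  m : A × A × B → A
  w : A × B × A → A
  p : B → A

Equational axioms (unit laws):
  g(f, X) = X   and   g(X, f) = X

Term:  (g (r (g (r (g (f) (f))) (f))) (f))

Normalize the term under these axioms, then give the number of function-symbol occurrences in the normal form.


1. (g (r (g (r (g (f) (f))) (f))) (f))  →  (r (g (r (g (f) (f))) (f)))
2. (r (g (r (g (f) (f))) (f)))  →  (r (r (g (f) (f))))
3. (r (r (g (f) (f))))  →  (r (r (f)))
normal form: (r (r (f)))

size = 3


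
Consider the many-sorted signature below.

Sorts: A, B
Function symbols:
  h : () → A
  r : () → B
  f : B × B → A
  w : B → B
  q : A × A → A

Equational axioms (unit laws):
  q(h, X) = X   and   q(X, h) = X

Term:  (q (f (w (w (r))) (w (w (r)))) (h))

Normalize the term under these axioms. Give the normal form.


1. (q (f (w (w (r))) (w (w (r)))) (h))  →  (f (w (w (r))) (w (w (r))))

normal form = (f (w (w (r))) (w (w (r))))


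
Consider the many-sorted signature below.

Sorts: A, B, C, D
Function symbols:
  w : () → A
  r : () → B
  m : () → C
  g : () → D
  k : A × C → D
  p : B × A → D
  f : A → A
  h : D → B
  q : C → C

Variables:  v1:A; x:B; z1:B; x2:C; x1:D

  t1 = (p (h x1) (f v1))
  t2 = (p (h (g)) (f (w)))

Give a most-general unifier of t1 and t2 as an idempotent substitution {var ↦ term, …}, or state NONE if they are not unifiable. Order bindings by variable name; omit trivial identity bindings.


{v1 ↦ (w), x1 ↦ (g)}


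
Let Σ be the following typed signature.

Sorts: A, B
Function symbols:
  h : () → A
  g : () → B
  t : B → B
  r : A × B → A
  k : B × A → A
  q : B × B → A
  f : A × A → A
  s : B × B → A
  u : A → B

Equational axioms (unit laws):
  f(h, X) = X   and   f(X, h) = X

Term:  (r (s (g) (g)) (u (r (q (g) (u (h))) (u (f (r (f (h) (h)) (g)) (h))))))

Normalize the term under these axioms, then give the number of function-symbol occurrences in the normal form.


size = 14

1. (r (s (g) (g)) (u (r (q (g) (u (h))) (u (f (r (f (h) (h)) (g)) (h))))))  →  (r (s (g) (g)) (u (r (q (g) (u (h))) (u (r (f (h) (h)) (g))))))
2. (r (s (g) (g)) (u (r (q (g) (u (h))) (u (r (f (h) (h)) (g))))))  →  (r (s (g) (g)) (u (r (q (g) (u (h))) (u (r (h) (g))))))
normal form: (r (s (g) (g)) (u (r (q (g) (u (h))) (u (r (h) (g))))))


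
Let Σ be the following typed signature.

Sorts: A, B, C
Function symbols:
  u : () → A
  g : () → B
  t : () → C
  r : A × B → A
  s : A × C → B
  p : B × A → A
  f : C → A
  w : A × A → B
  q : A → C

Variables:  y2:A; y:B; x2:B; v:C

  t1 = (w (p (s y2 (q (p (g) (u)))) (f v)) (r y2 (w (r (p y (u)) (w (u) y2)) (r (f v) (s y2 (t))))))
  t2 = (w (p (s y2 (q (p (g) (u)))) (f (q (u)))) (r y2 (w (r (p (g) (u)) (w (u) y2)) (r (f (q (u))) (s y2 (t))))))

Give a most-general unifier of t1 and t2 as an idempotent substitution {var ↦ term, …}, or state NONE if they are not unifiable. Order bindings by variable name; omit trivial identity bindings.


{v ↦ (q (u)), y ↦ (g)}


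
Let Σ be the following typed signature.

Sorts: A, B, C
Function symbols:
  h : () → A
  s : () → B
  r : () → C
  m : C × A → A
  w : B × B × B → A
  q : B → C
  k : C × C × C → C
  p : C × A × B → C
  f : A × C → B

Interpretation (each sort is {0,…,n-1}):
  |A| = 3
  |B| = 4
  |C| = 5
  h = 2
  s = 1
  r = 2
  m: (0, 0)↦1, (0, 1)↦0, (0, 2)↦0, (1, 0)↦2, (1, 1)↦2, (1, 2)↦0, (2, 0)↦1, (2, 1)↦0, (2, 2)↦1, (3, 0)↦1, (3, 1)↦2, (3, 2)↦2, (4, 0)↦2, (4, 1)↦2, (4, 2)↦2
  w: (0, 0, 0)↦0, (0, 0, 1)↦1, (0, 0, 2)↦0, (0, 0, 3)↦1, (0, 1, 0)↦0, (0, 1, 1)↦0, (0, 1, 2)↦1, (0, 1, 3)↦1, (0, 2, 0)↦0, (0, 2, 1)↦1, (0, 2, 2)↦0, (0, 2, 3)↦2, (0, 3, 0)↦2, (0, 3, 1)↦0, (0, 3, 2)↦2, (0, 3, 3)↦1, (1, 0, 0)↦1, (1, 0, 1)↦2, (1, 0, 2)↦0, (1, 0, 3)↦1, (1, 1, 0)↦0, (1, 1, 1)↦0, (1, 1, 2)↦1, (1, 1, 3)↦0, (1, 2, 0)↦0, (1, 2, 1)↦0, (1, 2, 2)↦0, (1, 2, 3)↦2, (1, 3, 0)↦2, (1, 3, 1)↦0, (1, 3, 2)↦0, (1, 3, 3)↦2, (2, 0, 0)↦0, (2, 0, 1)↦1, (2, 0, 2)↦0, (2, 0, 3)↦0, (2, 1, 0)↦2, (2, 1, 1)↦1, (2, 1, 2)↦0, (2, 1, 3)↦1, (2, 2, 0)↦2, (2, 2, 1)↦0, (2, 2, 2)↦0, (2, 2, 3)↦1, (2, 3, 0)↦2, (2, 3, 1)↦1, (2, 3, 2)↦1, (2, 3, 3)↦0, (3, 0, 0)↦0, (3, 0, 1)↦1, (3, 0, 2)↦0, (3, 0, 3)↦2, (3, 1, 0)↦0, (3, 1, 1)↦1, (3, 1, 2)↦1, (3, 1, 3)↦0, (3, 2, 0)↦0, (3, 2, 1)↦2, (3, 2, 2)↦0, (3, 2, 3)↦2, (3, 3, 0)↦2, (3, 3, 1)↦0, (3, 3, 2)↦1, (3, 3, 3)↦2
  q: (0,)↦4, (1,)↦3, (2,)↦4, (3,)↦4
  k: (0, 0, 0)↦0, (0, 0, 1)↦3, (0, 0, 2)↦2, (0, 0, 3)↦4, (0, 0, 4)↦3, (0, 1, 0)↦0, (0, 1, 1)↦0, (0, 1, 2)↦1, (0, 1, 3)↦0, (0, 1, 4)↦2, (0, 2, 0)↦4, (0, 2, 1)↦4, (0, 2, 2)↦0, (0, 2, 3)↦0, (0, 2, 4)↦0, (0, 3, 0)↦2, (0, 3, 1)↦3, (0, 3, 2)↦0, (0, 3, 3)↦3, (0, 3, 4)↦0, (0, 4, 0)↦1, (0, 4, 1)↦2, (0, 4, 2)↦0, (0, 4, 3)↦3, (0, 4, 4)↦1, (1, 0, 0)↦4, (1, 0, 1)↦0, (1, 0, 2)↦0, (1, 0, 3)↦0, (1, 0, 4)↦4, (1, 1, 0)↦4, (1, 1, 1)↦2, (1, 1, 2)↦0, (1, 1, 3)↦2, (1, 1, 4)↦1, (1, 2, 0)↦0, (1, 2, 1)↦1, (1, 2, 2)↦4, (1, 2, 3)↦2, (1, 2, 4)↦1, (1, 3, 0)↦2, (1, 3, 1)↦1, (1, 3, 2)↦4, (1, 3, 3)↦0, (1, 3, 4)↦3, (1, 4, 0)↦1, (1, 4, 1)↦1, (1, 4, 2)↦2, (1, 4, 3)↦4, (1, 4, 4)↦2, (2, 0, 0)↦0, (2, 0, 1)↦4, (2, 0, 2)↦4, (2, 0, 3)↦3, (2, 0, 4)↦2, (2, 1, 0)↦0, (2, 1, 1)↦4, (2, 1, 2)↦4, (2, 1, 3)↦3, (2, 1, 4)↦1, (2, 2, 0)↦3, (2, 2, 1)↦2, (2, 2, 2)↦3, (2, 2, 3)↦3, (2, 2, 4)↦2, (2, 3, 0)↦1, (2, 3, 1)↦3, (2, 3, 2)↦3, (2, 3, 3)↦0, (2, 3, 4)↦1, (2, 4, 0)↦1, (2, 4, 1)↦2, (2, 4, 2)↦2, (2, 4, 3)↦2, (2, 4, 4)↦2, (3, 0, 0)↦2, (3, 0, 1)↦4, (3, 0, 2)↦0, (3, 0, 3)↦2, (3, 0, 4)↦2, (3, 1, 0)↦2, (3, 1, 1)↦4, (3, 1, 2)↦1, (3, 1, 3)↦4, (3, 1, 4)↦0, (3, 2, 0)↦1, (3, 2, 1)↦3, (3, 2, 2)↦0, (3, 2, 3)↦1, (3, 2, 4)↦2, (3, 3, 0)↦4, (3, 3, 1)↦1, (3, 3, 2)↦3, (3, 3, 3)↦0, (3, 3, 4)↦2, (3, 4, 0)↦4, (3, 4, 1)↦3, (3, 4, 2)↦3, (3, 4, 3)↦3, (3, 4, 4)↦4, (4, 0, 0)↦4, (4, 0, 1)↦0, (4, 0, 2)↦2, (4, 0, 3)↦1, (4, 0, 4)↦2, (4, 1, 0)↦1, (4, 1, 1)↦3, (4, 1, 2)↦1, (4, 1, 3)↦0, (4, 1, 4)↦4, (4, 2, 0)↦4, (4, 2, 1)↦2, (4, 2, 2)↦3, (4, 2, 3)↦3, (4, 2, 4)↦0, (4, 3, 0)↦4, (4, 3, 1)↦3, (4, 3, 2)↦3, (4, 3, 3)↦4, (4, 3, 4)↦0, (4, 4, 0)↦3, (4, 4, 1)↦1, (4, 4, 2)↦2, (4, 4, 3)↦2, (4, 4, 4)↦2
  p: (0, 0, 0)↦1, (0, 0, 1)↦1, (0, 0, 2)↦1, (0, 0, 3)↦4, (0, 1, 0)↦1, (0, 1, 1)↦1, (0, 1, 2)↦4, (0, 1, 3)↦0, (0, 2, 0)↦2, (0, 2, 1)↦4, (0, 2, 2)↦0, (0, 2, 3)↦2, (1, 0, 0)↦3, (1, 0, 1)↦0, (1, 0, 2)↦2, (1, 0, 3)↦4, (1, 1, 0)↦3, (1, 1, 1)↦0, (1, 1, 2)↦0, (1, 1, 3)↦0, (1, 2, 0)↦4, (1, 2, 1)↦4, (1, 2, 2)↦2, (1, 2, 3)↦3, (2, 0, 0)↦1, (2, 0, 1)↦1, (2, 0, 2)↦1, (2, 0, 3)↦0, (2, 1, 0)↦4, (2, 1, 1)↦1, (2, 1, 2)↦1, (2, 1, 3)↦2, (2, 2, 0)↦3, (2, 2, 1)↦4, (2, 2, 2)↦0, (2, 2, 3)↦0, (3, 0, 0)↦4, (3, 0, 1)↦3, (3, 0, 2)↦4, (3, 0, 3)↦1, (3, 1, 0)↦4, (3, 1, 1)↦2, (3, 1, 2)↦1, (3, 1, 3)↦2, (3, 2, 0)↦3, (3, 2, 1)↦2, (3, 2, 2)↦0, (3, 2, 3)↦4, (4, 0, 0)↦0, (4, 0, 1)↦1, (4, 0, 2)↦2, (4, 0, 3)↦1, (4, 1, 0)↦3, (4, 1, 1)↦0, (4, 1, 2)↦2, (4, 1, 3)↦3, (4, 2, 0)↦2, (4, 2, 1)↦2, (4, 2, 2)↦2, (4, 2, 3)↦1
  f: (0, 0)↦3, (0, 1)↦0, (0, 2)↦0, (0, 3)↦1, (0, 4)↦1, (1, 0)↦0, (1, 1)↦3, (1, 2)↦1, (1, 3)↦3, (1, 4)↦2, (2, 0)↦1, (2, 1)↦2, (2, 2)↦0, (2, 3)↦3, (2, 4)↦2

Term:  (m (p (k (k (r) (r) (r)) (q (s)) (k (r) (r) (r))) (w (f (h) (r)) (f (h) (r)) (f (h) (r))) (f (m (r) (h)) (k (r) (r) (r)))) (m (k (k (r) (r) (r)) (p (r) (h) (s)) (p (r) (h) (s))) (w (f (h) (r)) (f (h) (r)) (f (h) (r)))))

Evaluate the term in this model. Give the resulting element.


value = 2

  r = 2
  r = 2
  r = 2
  (k (r) (r) (r)) = k(2, 2, 2) = 3
  s = 1
  (q (s)) = q(1,) = 3
  r = 2
  r = 2
  r = 2
  (k (r) (r) (r)) = k(2, 2, 2) = 3
  (k (k (r) (r) (r)) (q (s)) (k (r) (r) (r))) = k(3, 3, 3) = 0
  h = 2
  r = 2
  (f (h) (r)) = f(2, 2) = 0
  h = 2
  r = 2
  (f (h) (r)) = f(2, 2) = 0
  h = 2
  r = 2
  (f (h) (r)) = f(2, 2) = 0
  (w (f (h) (r)) (f (h) (r)) (f (h) (r))) = w(0, 0, 0) = 0
  r = 2
  h = 2
  (m (r) (h)) = m(2, 2) = 1
  r = 2
  r = 2
  r = 2
  (k (r) (r) (r)) = k(2, 2, 2) = 3
  (f (m (r) (h)) (k (r) (r) (r))) = f(1, 3) = 3
  (p (k (k (r) (r) (r)) (q (s)) (k (r) (r) (r))) (w (f (h) (r)) (f (h) (r)) (f (h) (r))) (f (m (r) (h)) (k (r) (r) (r)))) = p(0, 0, 3) = 4
  r = 2
  r = 2
  r = 2
  (k (r) (r) (r)) = k(2, 2, 2) = 3
  r = 2
  h = 2
  s = 1
  (p (r) (h) (s)) = p(2, 2, 1) = 4
  r = 2
  h = 2
  s = 1
  (p (r) (h) (s)) = p(2, 2, 1) = 4
  (k (k (r) (r) (r)) (p (r) (h) (s)) (p (r) (h) (s))) = k(3, 4, 4) = 4
  h = 2
  r = 2
  (f (h) (r)) = f(2, 2) = 0
  h = 2
  r = 2
  (f (h) (r)) = f(2, 2) = 0
  h = 2
  r = 2
  (f (h) (r)) = f(2, 2) = 0
  (w (f (h) (r)) (f (h) (r)) (f (h) (r))) = w(0, 0, 0) = 0
  (m (k (k (r) (r) (r)) (p (r) (h) (s)) (p (r) (h) (s))) (w (f (h) (r)) (f (h) (r)) (f (h) (r)))) = m(4, 0) = 2
  (m (p (k (k (r) (r) (r)) (q (s)) (k (r) (r) (r))) (w (f (h) (r)) (f (h) (r)) (f (h) (r))) (f (m (r) (h)) (k (r) (r) (r)))) (m (k (k (r) (r) (r)) (p (r) (h) (s)) (p (r) (h) (s))) (w (f (h) (r)) (f (h) (r)) (f (h) (r))))) = m(4, 2) = 2


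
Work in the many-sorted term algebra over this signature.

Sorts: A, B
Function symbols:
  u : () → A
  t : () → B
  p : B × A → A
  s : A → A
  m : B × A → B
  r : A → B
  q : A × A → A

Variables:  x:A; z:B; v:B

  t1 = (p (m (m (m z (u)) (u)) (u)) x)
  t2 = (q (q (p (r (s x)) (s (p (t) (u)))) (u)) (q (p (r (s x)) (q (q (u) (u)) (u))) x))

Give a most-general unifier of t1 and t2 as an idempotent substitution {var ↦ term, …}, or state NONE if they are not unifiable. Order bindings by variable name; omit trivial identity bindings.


head clash or occurs-check failure — not unifiable

NONE (not unifiable)


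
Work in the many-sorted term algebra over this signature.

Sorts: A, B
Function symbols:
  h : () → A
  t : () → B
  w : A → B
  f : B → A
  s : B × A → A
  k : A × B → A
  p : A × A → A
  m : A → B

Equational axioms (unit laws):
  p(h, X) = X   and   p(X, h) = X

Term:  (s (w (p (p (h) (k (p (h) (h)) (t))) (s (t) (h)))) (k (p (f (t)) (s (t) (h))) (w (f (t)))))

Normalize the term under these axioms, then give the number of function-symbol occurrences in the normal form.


1. (s (w (p (p (h) (k (p (h) (h)) (t))) (s (t) (h)))) (k (p (f (t)) (s (t) (h))) (w (f (t)))))  →  (s (w (p (k (p (h) (h)) (t)) (s (t) (h)))) (k (p (f (t)) (s (t) (h))) (w (f (t)))))
2. (s (w (p (k (p (h) (h)) (t)) (s (t) (h)))) (k (p (f (t)) (s (t) (h))) (w (f (t)))))  →  (s (w (p (k (h) (t)) (s (t) (h)))) (k (p (f (t)) (s (t) (h))) (w (f (t)))))
normal form: (s (w (p (k (h) (t)) (s (t) (h)))) (k (p (f (t)) (s (t) (h))) (w (f (t)))))

size = 19


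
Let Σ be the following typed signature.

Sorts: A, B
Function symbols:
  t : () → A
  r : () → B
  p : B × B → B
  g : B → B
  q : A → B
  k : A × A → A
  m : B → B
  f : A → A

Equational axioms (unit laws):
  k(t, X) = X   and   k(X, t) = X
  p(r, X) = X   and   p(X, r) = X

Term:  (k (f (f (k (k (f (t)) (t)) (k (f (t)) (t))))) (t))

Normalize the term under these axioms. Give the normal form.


normal form = (f (f (k (f (t)) (f (t)))))

1. (k (f (f (k (k (f (t)) (t)) (k (f (t)) (t))))) (t))  →  (f (f (k (k (f (t)) (t)) (k (f (t)) (t)))))
2. (f (f (k (k (f (t)) (t)) (k (f (t)) (t)))))  →  (f (f (k (f (t)) (k (f (t)) (t)))))
3. (f (f (k (f (t)) (k (f (t)) (t)))))  →  (f (f (k (f (t)) (f (t)))))


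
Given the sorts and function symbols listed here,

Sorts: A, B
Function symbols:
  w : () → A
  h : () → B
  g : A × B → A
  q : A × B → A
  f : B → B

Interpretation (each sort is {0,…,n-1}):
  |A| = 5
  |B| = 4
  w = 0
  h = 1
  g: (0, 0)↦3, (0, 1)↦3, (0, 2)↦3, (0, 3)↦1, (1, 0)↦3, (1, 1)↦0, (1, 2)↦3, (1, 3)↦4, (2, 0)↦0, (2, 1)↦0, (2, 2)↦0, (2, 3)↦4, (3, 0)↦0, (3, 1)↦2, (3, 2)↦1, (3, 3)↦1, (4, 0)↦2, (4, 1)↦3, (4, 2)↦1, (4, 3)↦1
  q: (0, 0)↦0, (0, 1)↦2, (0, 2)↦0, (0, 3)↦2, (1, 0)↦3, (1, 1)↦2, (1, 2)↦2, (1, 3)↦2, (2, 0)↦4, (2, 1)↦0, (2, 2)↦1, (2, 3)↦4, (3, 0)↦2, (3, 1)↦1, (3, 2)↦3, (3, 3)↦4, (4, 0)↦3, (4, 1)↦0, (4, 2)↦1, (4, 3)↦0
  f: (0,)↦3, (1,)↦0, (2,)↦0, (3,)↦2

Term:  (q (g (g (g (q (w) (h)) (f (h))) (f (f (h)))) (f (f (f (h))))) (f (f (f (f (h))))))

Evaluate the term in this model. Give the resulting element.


  w = 0
  h = 1
  (q (w) (h)) = q(0, 1) = 2
  h = 1
  (f (h)) = f(1,) = 0
  (g (q (w) (h)) (f (h))) = g(2, 0) = 0
  h = 1
  (f (h)) = f(1,) = 0
  (f (f (h))) = f(0,) = 3
  (g (g (q (w) (h)) (f (h))) (f (f (h)))) = g(0, 3) = 1
  h = 1
  (f (h)) = f(1,) = 0
  (f (f (h))) = f(0,) = 3
  (f (f (f (h)))) = f(3,) = 2
  (g (g (g (q (w) (h)) (f (h))) (f (f (h)))) (f (f (f (h))))) = g(1, 2) = 3
  h = 1
  (f (h)) = f(1,) = 0
  (f (f (h))) = f(0,) = 3
  (f (f (f (h)))) = f(3,) = 2
  (f (f (f (f (h))))) = f(2,) = 0
  (q (g (g (g (q (w) (h)) (f (h))) (f (f (h)))) (f (f (f (h))))) (f (f (f (f (h)))))) = q(3, 0) = 2

value = 2


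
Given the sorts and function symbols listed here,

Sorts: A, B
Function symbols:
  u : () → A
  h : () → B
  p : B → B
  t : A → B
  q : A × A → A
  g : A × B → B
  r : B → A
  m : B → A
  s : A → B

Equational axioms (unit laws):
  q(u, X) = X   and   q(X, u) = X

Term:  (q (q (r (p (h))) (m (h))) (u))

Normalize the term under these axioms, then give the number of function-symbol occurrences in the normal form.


1. (q (q (r (p (h))) (m (h))) (u))  →  (q (r (p (h))) (m (h)))
normal form: (q (r (p (h))) (m (h)))

size = 6


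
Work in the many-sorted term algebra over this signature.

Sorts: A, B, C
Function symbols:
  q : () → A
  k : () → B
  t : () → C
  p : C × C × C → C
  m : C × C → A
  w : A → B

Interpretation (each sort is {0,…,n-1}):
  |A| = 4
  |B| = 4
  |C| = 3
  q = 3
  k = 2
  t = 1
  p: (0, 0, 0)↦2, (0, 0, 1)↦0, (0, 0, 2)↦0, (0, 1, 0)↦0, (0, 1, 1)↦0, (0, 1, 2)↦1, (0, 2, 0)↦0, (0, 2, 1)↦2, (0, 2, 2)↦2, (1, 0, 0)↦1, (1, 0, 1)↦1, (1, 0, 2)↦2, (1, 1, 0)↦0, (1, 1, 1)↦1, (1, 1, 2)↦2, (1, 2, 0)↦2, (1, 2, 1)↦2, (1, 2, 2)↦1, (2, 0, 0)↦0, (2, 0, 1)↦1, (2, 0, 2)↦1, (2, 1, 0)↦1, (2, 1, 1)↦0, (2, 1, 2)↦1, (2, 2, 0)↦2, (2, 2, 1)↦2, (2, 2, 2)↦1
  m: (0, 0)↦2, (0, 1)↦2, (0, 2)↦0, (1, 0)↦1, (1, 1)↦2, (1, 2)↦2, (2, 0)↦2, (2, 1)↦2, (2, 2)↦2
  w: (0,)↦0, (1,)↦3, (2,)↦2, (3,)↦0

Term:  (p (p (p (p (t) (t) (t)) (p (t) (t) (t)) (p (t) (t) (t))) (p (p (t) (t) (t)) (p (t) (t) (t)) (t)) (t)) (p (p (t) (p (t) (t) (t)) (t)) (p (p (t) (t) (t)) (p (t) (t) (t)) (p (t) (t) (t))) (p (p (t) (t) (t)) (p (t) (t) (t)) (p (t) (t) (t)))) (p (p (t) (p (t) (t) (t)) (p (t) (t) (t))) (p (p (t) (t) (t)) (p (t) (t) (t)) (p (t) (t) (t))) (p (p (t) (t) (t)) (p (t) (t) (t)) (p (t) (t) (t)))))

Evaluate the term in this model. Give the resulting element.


value = 1

  t = 1
  t = 1
  t = 1
  (p (t) (t) (t)) = p(1, 1, 1) = 1
  t = 1
  t = 1
  t = 1
  (p (t) (t) (t)) = p(1, 1, 1) = 1
  t = 1
  t = 1
  t = 1
  (p (t) (t) (t)) = p(1, 1, 1) = 1
  (p (p (t) (t) (t)) (p (t) (t) (t)) (p (t) (t) (t))) = p(1, 1, 1) = 1
  t = 1
  t = 1
  t = 1
  (p (t) (t) (t)) = p(1, 1, 1) = 1
  t = 1
  t = 1
  t = 1
  (p (t) (t) (t)) = p(1, 1, 1) = 1
  t = 1
  (p (p (t) (t) (t)) (p (t) (t) (t)) (t)) = p(1, 1, 1) = 1
  t = 1
  (p (p (p (t) (t) (t)) (p (t) (t) (t)) (p (t) (t) (t))) (p (p (t) (t) (t)) (p (t) (t) (t)) (t)) (t)) = p(1, 1, 1) = 1
  t = 1
  t = 1
  t = 1
  t = 1
  (p (t) (t) (t)) = p(1, 1, 1) = 1
  t = 1
  (p (t) (p (t) (t) (t)) (t)) = p(1, 1, 1) = 1
  t = 1
  t = 1
  t = 1
  (p (t) (t) (t)) = p(1, 1, 1) = 1
  t = 1
  t = 1
  t = 1
  (p (t) (t) (t)) = p(1, 1, 1) = 1
  t = 1
  t = 1
  t = 1
  (p (t) (t) (t)) = p(1, 1, 1) = 1
  (p (p (t) (t) (t)) (p (t) (t) (t)) (p (t) (t) (t))) = p(1, 1, 1) = 1
  t = 1
  t = 1
  t = 1
  (p (t) (t) (t)) = p(1, 1, 1) = 1
  t = 1
  t = 1
  t = 1
  (p (t) (t) (t)) = p(1, 1, 1) = 1
  t = 1
  t = 1
  t = 1
  (p (t) (t) (t)) = p(1, 1, 1) = 1
  (p (p (t) (t) (t)) (p (t) (t) (t)) (p (t) (t) (t))) = p(1, 1, 1) = 1
  (p (p (t) (p (t) (t) (t)) (t)) (p (p (t) (t) (t)) (p (t) (t) (t)) (p (t) (t) (t))) (p (p (t) (t) (t)) (p (t) (t) (t)) (p (t) (t) (t)))) = p(1, 1, 1) = 1
  t = 1
  t = 1
  t = 1
  t = 1
  (p (t) (t) (t)) = p(1, 1, 1) = 1
  t = 1
  t = 1
  t = 1
  (p (t) (t) (t)) = p(1, 1, 1) = 1
  (p (t) (p (t) (t) (t)) (p (t) (t) (t))) = p(1, 1, 1) = 1
  t = 1
  t = 1
  t = 1
  (p (t) (t) (t)) = p(1, 1, 1) = 1
  t = 1
  t = 1
  t = 1
  (p (t) (t) (t)) = p(1, 1, 1) = 1
  t = 1
  t = 1
  t = 1
  (p (t) (t) (t)) = p(1, 1, 1) = 1
  (p (p (t) (t) (t)) (p (t) (t) (t)) (p (t) (t) (t))) = p(1, 1, 1) = 1
  t = 1
  t = 1
  t = 1
  (p (t) (t) (t)) = p(1, 1, 1) = 1
  t = 1
  t = 1
  t = 1
  (p (t) (t) (t)) = p(1, 1, 1) = 1
  t = 1
  t = 1
  t = 1
  (p (t) (t) (t)) = p(1, 1, 1) = 1
  (p (p (t) (t) (t)) (p (t) (t) (t)) (p (t) (t) (t))) = p(1, 1, 1) = 1
  (p (p (t) (p (t) (t) (t)) (p (t) (t) (t))) (p (p (t) (t) (t)) (p (t) (t) (t)) (p (t) (t) (t))) (p (p (t) (t) (t)) (p (t) (t) (t)) (p (t) (t) (t)))) = p(1, 1, 1) = 1
  (p (p (p (p (t) (t) (t)) (p (t) (t) (t)) (p (t) (t) (t))) (p (p (t) (t) (t)) (p (t) (t) (t)) (t)) (t)) (p (p (t) (p (t) (t) (t)) (t)) (p (p (t) (t) (t)) (p (t) (t) (t)) (p (t) (t) (t))) (p (p (t) (t) (t)) (p (t) (t) (t)) (p (t) (t) (t)))) (p (p (t) (p (t) (t) (t)) (p (t) (t) (t))) (p (p (t) (t) (t)) (p (t) (t) (t)) (p (t) (t) (t))) (p (p (t) (t) (t)) (p (t) (t) (t)) (p (t) (t) (t))))) = p(1, 1, 1) = 1


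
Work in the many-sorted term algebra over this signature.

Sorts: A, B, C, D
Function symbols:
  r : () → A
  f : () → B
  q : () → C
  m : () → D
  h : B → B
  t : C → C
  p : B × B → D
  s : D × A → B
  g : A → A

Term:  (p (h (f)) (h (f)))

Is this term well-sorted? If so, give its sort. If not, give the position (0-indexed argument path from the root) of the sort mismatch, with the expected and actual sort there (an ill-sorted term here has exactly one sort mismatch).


well-sorted; sort = D

    (f) : B
  (h (f)) : B
    (f) : B
  (h (f)) : B
(p (h (f)) (h (f))) : D


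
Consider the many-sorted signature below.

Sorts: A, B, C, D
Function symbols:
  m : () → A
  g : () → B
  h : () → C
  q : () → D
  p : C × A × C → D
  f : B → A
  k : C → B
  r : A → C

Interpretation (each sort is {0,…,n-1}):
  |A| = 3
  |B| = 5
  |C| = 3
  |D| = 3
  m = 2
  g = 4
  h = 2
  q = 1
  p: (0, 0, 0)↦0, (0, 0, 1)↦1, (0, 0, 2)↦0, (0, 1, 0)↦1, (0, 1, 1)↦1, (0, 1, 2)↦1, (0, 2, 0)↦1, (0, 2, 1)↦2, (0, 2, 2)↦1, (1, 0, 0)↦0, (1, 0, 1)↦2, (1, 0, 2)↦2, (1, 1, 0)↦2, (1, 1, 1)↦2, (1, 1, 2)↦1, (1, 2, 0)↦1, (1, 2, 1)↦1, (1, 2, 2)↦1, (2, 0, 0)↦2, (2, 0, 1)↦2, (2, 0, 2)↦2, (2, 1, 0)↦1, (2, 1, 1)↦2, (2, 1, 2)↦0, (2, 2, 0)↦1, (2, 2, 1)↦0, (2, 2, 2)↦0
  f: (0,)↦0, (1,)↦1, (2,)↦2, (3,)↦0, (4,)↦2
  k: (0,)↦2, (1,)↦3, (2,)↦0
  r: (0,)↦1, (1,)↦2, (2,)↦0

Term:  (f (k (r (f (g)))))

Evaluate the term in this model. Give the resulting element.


value = 2

  g = 4
  (f (g)) = f(4,) = 2
  (r (f (g))) = r(2,) = 0
  (k (r (f (g)))) = k(0,) = 2
  (f (k (r (f (g))))) = f(2,) = 2


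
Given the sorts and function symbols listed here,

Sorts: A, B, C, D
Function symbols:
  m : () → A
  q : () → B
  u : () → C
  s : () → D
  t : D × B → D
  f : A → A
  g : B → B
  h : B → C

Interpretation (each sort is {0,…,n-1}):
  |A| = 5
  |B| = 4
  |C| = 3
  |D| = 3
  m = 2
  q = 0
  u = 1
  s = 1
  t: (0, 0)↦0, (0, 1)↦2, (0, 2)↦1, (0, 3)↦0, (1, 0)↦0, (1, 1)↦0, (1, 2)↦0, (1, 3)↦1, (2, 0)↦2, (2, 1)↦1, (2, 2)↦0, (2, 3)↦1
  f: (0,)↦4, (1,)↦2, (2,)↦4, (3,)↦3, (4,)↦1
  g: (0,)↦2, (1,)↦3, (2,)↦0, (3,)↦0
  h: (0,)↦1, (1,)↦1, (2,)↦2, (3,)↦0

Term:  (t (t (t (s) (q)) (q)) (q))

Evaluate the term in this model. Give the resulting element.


value = 0

  s = 1
  q = 0
  (t (s) (q)) = t(1, 0) = 0
  q = 0
  (t (t (s) (q)) (q)) = t(0, 0) = 0
  q = 0
  (t (t (t (s) (q)) (q)) (q)) = t(0, 0) = 0


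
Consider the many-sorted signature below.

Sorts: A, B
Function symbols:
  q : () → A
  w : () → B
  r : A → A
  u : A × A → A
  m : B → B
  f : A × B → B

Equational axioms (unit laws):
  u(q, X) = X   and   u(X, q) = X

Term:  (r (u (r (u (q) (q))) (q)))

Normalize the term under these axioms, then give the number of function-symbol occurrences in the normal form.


size = 3

1. (r (u (r (u (q) (q))) (q)))  →  (r (r (u (q) (q))))
2. (r (r (u (q) (q))))  →  (r (r (q)))
normal form: (r (r (q)))


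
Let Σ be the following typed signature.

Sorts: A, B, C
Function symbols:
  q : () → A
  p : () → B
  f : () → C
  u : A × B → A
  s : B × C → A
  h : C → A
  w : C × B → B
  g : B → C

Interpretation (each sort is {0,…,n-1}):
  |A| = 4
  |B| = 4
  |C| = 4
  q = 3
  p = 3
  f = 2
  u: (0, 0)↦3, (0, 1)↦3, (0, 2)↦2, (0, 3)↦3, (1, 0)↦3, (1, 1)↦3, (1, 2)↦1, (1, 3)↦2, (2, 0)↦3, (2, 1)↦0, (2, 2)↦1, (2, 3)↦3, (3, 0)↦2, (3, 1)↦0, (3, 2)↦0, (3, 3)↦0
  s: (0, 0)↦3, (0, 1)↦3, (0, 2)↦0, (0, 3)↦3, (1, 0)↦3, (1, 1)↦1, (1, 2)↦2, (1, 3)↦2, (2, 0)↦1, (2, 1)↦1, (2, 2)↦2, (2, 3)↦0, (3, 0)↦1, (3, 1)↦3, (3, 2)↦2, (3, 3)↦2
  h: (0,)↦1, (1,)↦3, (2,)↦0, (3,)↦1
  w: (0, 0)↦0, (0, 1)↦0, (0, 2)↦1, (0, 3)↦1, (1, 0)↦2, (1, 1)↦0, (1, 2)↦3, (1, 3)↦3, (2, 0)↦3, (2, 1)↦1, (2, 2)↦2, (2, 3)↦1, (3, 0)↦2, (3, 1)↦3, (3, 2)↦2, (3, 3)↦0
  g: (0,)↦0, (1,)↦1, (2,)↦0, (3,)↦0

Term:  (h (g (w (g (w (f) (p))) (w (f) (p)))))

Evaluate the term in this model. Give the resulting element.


value = 1

  f = 2
  p = 3
  (w (f) (p)) = w(2, 3) = 1
  (g (w (f) (p))) = g(1,) = 1
  f = 2
  p = 3
  (w (f) (p)) = w(2, 3) = 1
  (w (g (w (f) (p))) (w (f) (p))) = w(1, 1) = 0
  (g (w (g (w (f) (p))) (w (f) (p)))) = g(0,) = 0
  (h (g (w (g (w (f) (p))) (w (f) (p))))) = h(0,) = 1


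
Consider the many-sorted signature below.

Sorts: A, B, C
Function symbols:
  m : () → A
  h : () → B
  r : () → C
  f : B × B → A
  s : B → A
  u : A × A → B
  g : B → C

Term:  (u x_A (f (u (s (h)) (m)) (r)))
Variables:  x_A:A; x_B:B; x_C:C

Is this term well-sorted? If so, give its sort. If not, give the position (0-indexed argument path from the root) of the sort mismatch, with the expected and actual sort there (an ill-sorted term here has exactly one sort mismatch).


ill-sorted at position [1, 1]: expected B, got C

  x_A : A
        (h) : B
      (s (h)) : A
      (m) : A
    (u (s (h)) (m)) : B
    (r) : C
  (f (u (s (h)) (m)) (r)) : ✗ arg 1 at [1, 1] has sort C, expected B


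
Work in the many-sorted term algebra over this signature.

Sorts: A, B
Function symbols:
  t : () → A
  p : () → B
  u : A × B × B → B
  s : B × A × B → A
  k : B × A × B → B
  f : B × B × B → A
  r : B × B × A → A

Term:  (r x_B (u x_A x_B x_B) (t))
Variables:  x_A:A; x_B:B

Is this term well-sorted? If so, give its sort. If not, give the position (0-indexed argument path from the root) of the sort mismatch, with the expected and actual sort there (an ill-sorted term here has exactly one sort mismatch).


  x_B : B
    x_A : A
    x_B : B
    x_B : B
  (u x_A x_B x_B) : B
  (t) : A
(r x_B (u x_A x_B x_B) (t)) : A

well-sorted; sort = A


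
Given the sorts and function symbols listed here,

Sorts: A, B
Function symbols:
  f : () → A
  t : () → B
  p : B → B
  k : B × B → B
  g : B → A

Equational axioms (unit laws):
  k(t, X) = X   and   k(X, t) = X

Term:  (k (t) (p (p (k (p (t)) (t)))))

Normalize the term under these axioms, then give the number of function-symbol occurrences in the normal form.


1. (k (t) (p (p (k (p (t)) (t)))))  →  (p (p (k (p (t)) (t))))
2. (p (p (k (p (t)) (t))))  →  (p (p (p (t))))
normal form: (p (p (p (t))))

size = 4


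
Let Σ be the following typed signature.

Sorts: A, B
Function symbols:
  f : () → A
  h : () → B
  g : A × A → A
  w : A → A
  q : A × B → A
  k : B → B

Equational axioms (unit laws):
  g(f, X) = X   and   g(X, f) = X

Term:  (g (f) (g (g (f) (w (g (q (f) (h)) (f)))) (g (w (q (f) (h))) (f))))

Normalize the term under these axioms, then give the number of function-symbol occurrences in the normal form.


size = 9

1. (g (f) (g (g (f) (w (g (q (f) (h)) (f)))) (g (w (q (f) (h))) (f))))  →  (g (g (f) (w (g (q (f) (h)) (f)))) (g (w (q (f) (h))) (f)))
2. (g (g (f) (w (g (q (f) (h)) (f)))) (g (w (q (f) (h))) (f)))  →  (g (w (g (q (f) (h)) (f))) (g (w (q (f) (h))) (f)))
3. (g (w (g (q (f) (h)) (f))) (g (w (q (f) (h))) (f)))  →  (g (w (q (f) (h))) (g (w (q (f) (h))) (f)))
4. (g (w (q (f) (h))) (g (w (q (f) (h))) (f)))  →  (g (w (q (f) (h))) (w (q (f) (h))))
normal form: (g (w (q (f) (h))) (w (q (f) (h))))


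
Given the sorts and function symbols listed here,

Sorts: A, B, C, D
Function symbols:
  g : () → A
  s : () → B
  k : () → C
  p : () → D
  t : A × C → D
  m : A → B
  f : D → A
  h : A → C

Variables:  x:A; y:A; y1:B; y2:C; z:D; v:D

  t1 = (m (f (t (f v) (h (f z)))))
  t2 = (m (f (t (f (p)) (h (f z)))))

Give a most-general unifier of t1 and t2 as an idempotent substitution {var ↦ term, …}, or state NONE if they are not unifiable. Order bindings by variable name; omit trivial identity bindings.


{v ↦ (p)}


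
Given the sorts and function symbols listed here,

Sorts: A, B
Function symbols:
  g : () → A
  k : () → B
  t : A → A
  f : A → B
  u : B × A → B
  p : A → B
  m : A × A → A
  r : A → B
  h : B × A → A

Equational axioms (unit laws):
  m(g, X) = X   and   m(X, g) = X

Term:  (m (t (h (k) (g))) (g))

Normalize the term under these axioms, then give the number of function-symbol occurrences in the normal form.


size = 4

1. (m (t (h (k) (g))) (g))  →  (t (h (k) (g)))
normal form: (t (h (k) (g)))


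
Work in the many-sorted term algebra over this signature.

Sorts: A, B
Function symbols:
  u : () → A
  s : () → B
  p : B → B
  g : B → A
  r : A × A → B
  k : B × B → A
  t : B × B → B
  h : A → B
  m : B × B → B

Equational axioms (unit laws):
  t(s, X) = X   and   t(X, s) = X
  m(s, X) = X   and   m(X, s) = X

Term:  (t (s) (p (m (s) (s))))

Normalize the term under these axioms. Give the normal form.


normal form = (p (s))

1. (t (s) (p (m (s) (s))))  →  (p (m (s) (s)))
2. (p (m (s) (s)))  →  (p (s))


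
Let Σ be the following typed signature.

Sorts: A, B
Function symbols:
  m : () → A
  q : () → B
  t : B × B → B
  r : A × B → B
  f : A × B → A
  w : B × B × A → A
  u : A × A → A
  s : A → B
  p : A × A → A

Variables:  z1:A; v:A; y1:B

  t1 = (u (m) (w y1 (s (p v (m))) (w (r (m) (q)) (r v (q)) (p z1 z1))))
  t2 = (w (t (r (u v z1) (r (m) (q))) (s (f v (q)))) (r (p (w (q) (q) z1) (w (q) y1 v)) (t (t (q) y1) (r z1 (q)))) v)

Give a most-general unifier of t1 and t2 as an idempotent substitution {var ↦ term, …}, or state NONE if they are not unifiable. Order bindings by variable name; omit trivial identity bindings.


head clash or occurs-check failure — not unifiable

NONE (not unifiable)


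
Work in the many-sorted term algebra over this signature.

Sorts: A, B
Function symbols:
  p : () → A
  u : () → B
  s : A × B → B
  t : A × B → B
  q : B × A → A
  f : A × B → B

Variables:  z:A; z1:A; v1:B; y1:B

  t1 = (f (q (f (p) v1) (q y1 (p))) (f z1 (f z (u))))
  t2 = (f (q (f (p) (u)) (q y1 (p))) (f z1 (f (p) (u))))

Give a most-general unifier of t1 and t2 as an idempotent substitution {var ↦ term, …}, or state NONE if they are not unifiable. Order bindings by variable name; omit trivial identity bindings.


{v1 ↦ (u), z ↦ (p)}


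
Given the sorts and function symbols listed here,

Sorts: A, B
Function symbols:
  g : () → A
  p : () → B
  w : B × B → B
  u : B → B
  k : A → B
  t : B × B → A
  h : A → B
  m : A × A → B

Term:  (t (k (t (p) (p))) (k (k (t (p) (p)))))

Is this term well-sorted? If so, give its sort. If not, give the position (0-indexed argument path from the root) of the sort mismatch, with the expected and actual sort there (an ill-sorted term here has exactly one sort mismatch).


ill-sorted at position [1, 0]: expected A, got B

      (p) : B
      (p) : B
    (t (p) (p)) : A
  (k (t (p) (p))) : B
        (p) : B
        (p) : B
      (t (p) (p)) : A
    (k (t (p) (p))) : B
  (k (k (t (p) (p)))) : ✗ arg 0 at [1, 0] has sort B, expected A


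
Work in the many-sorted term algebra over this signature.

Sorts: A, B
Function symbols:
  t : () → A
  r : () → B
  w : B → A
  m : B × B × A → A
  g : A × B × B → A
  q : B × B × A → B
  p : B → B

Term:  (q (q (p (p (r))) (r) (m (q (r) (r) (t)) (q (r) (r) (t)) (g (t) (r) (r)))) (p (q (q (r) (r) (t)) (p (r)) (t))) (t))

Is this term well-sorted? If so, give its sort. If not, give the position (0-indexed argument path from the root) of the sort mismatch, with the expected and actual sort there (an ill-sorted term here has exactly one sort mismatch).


well-sorted; sort = B

        (r) : B
      (p (r)) : B
    (p (p (r))) : B
    (r) : B
        (r) : B
        (r) : B
        (t) : A
      (q (r) (r) (t)) : B
        (r) : B
        (r) : B
        (t) : A
      (q (r) (r) (t)) : B
        (t) : A
        (r) : B
        (r) : B
      (g (t) (r) (r)) : A
    (m (q (r) (r) (t)) (q (r) (r) (t)) (g (t) (r) (r))) : A
  (q (p (p (r))) (r) (m (q (r) (r) (t)) (q (r) (r) (t)) (g (t) (r) (r)))) : B
        (r) : B
        (r) : B
        (t) : A
      (q (r) (r) (t)) : B
        (r) : B
      (p (r)) : B
      (t) : A
    (q (q (r) (r) (t)) (p (r)) (t)) : B
  (p (q (q (r) (r) (t)) (p (r)) (t))) : B
  (t) : A
(q (q (p (p (r))) (r) (m (q (r) (r) (t)) (q (r) (r) (t)) (g (t) (r) (r)))) (p (q (q (r) (r) (t)) (p (r)) (t))) (t)) : B


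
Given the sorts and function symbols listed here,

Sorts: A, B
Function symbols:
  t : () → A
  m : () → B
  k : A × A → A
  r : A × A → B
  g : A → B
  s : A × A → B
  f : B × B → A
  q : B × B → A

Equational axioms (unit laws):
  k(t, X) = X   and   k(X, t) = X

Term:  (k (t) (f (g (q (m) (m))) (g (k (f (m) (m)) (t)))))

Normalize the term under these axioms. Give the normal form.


1. (k (t) (f (g (q (m) (m))) (g (k (f (m) (m)) (t)))))  →  (f (g (q (m) (m))) (g (k (f (m) (m)) (t))))
2. (f (g (q (m) (m))) (g (k (f (m) (m)) (t))))  →  (f (g (q (m) (m))) (g (f (m) (m))))

normal form = (f (g (q (m) (m))) (g (f (m) (m))))


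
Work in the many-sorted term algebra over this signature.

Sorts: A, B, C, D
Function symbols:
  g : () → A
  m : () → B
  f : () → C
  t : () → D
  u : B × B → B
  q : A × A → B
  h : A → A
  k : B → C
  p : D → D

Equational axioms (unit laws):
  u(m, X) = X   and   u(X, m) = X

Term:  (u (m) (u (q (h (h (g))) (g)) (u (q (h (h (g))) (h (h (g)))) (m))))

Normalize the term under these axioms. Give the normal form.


1. (u (m) (u (q (h (h (g))) (g)) (u (q (h (h (g))) (h (h (g)))) (m))))  →  (u (q (h (h (g))) (g)) (u (q (h (h (g))) (h (h (g)))) (m)))
2. (u (q (h (h (g))) (g)) (u (q (h (h (g))) (h (h (g)))) (m)))  →  (u (q (h (h (g))) (g)) (q (h (h (g))) (h (h (g)))))

normal form = (u (q (h (h (g))) (g)) (q (h (h (g))) (h (h (g)))))


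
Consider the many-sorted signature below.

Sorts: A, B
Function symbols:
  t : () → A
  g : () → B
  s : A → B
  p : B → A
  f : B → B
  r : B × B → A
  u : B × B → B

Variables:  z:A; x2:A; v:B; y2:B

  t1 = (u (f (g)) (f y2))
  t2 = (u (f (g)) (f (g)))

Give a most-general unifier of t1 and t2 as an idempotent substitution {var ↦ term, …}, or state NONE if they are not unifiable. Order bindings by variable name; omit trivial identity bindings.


{y2 ↦ (g)}


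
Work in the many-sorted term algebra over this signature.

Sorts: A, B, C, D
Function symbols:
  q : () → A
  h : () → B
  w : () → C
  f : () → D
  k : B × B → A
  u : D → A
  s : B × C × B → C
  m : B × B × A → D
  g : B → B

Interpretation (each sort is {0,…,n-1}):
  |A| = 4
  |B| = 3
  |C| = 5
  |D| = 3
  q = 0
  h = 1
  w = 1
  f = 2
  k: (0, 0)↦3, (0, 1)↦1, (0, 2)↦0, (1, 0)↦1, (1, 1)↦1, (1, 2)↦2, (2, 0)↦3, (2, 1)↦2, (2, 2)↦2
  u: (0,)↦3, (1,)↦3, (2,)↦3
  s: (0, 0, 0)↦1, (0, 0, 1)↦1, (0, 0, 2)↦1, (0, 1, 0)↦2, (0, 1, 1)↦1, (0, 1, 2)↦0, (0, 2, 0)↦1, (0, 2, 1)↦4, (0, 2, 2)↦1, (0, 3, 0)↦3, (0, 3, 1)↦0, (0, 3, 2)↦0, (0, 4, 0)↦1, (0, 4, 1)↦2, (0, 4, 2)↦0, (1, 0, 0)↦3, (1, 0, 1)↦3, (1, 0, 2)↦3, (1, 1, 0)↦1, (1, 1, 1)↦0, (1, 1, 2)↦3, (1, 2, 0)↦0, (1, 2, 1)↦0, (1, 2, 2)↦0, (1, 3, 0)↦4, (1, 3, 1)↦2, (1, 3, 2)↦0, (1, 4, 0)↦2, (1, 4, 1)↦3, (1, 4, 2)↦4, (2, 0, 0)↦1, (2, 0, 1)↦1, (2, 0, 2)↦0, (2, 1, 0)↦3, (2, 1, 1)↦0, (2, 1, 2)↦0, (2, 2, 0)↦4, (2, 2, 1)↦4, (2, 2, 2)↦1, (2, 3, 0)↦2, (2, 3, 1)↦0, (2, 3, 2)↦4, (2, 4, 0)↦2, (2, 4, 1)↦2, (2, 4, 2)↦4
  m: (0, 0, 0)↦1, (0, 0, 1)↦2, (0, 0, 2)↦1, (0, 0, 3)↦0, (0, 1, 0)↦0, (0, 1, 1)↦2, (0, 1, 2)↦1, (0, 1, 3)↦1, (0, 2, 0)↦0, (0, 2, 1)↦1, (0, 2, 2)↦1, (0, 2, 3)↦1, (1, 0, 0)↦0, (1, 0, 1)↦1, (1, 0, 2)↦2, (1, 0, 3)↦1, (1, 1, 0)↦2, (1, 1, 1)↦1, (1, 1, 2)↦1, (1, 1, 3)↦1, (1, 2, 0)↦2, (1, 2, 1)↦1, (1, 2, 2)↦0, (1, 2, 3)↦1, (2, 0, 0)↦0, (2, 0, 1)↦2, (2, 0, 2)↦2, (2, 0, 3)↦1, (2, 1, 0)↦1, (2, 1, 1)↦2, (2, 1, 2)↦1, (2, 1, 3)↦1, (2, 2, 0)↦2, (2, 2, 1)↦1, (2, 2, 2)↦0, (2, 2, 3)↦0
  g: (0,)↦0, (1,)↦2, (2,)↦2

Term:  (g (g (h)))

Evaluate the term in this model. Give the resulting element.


  h = 1
  (g (h)) = g(1,) = 2
  (g (g (h))) = g(2,) = 2

value = 2


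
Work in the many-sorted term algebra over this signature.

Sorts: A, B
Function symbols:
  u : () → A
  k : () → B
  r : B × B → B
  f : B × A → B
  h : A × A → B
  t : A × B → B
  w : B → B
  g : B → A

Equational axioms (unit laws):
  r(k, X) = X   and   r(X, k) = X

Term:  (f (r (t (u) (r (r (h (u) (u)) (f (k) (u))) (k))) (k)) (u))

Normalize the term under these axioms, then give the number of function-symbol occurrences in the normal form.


size = 11

1. (f (r (t (u) (r (r (h (u) (u)) (f (k) (u))) (k))) (k)) (u))  →  (f (t (u) (r (r (h (u) (u)) (f (k) (u))) (k))) (u))
2. (f (t (u) (r (r (h (u) (u)) (f (k) (u))) (k))) (u))  →  (f (t (u) (r (h (u) (u)) (f (k) (u)))) (u))
normal form: (f (t (u) (r (h (u) (u)) (f (k) (u)))) (u))


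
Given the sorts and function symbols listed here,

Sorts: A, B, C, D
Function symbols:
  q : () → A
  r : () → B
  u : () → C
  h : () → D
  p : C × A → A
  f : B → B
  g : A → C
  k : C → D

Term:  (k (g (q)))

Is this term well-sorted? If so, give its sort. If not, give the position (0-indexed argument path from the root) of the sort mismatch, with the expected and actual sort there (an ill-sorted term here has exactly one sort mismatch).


well-sorted; sort = D

    (q) : A
  (g (q)) : C
(k (g (q))) : D


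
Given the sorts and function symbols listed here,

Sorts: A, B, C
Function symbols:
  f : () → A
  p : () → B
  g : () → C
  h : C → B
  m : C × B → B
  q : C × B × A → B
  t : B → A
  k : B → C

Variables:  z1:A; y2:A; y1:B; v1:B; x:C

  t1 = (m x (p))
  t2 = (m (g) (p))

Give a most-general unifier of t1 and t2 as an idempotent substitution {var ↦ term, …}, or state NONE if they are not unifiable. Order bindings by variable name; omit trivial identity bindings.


{x ↦ (g)}


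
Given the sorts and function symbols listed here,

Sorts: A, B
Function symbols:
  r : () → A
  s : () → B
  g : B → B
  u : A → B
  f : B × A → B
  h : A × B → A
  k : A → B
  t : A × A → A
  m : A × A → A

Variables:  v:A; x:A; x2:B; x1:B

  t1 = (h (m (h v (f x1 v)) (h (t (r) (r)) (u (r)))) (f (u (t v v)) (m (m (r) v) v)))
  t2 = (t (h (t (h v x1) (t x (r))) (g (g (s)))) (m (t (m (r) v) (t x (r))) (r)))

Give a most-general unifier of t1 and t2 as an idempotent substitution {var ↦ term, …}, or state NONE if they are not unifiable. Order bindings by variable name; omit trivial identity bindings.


head clash or occurs-check failure — not unifiable

NONE (not unifiable)


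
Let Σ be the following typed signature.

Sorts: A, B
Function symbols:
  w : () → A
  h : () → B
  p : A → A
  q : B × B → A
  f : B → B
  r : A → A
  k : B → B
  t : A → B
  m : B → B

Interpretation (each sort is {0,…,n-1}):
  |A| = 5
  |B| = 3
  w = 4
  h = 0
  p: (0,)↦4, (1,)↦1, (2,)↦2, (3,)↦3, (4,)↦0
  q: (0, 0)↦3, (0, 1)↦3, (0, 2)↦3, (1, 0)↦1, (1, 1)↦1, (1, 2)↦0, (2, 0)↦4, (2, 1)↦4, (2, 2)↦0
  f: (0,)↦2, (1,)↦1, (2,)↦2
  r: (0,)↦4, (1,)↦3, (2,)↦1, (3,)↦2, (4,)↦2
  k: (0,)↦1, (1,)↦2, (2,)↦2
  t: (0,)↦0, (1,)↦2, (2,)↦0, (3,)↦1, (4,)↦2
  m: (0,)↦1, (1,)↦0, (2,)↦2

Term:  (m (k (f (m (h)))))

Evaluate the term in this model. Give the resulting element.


  h = 0
  (m (h)) = m(0,) = 1
  (f (m (h))) = f(1,) = 1
  (k (f (m (h)))) = k(1,) = 2
  (m (k (f (m (h))))) = m(2,) = 2

value = 2


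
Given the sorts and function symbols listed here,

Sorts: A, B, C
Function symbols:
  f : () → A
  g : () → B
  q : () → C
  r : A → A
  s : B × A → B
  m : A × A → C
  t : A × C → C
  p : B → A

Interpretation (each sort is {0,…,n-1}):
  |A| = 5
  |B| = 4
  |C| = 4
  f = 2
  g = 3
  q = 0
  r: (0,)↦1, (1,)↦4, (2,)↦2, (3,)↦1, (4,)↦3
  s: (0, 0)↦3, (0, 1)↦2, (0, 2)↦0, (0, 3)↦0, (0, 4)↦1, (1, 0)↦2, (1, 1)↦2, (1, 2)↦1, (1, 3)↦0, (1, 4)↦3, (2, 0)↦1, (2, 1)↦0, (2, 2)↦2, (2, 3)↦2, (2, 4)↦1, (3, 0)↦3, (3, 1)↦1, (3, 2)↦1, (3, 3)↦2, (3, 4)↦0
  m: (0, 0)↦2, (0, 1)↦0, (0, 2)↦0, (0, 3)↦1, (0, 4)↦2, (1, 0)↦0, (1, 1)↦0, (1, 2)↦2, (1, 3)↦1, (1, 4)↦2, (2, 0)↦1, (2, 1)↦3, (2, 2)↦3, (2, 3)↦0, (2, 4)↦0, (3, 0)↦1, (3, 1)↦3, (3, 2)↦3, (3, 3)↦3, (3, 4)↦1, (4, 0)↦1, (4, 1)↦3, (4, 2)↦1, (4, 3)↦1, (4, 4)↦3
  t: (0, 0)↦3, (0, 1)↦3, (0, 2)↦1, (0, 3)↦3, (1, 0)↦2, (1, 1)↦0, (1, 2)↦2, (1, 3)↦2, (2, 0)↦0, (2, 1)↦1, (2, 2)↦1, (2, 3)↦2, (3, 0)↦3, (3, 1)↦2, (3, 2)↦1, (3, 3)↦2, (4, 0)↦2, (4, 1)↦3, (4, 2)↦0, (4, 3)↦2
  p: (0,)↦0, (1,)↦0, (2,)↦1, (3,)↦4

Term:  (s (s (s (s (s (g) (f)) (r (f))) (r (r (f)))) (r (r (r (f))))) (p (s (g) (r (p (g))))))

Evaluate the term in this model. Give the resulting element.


  g = 3
  f = 2
  (s (g) (f)) = s(3, 2) = 1
  f = 2
  (r (f)) = r(2,) = 2
  (s (s (g) (f)) (r (f))) = s(1, 2) = 1
  f = 2
  (r (f)) = r(2,) = 2
  (r (r (f))) = r(2,) = 2
  (s (s (s (g) (f)) (r (f))) (r (r (f)))) = s(1, 2) = 1
  f = 2
  (r (f)) = r(2,) = 2
  (r (r (f))) = r(2,) = 2
  (r (r (r (f)))) = r(2,) = 2
  (s (s (s (s (g) (f)) (r (f))) (r (r (f)))) (r (r (r (f))))) = s(1, 2) = 1
  g = 3
  g = 3
  (p (g)) = p(3,) = 4
  (r (p (g))) = r(4,) = 3
  (s (g) (r (p (g)))) = s(3, 3) = 2
  (p (s (g) (r (p (g))))) = p(2,) = 1
  (s (s (s (s (s (g) (f)) (r (f))) (r (r (f)))) (r (r (r (f))))) (p (s (g) (r (p (g)))))) = s(1, 1) = 2

value = 2
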